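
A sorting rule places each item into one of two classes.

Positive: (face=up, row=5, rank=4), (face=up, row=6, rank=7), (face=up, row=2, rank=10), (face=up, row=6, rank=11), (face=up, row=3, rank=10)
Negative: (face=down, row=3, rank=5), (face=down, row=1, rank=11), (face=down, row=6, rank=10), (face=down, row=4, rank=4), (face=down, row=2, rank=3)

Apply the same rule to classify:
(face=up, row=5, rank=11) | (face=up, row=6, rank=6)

Positive, Positive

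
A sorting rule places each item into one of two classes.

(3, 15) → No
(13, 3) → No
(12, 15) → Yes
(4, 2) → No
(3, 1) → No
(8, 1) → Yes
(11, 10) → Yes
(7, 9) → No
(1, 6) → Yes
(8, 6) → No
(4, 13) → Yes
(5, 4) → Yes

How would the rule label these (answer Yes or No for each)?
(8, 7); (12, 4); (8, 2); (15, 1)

Yes, No, No, No

The simplest hypothesis consistent with all the labels is: sum is odd.
(8, 7): 8+7 = 15 — meets the rule, so Yes. (12, 4): 12+4 = 16 — lacks this property, so No. (8, 2): 8+2 = 10 — lacks this property, so No. (15, 1): 15+1 = 16 — lacks this property, so No.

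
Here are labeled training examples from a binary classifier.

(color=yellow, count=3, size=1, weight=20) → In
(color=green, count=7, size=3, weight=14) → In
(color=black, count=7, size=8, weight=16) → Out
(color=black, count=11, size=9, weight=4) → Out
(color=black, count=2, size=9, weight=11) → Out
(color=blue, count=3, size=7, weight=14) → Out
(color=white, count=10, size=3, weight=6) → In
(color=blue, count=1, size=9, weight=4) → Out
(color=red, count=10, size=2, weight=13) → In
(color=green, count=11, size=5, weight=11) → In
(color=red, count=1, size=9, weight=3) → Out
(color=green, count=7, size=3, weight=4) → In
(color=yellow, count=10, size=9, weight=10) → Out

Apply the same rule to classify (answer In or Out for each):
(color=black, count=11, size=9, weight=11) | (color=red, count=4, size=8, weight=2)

Out, Out

A rule that fits every label: size ≤ 5 — true of each 'In' example, false of each 'Out' one.
(color=black, count=11, size=9, weight=11) → size = 9 → Out. (color=red, count=4, size=8, weight=2) → size = 8 → Out.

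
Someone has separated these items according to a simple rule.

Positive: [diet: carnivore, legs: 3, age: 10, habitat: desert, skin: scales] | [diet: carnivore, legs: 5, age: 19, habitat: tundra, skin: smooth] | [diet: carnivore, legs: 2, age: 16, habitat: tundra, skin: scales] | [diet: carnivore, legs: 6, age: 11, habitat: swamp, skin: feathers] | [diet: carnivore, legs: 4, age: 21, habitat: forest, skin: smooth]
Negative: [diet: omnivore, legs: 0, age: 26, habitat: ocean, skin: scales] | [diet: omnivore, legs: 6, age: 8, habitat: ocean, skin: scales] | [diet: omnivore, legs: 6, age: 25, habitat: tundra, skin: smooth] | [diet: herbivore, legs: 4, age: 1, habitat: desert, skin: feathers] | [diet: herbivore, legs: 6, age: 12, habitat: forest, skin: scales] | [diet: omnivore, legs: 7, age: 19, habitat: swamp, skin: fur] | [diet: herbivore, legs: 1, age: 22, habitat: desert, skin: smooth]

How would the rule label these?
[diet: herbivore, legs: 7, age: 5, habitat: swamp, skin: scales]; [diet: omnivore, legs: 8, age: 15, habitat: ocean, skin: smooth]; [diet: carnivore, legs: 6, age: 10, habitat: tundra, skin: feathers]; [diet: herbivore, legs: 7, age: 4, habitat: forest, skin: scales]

Negative, Negative, Positive, Negative

Rule: diet is carnivore. This holds for each 'Positive' example and fails for each 'Negative' one.
[diet: herbivore, legs: 7, age: 5, habitat: swamp, skin: scales]: diet is herbivore, lacks this property → Negative. [diet: omnivore, legs: 8, age: 15, habitat: ocean, skin: smooth]: diet is omnivore, lacks this property → Negative. [diet: carnivore, legs: 6, age: 10, habitat: tundra, skin: feathers]: diet is carnivore, qualifies → Positive. [diet: herbivore, legs: 7, age: 4, habitat: forest, skin: scales]: diet is herbivore, lacks this property → Negative.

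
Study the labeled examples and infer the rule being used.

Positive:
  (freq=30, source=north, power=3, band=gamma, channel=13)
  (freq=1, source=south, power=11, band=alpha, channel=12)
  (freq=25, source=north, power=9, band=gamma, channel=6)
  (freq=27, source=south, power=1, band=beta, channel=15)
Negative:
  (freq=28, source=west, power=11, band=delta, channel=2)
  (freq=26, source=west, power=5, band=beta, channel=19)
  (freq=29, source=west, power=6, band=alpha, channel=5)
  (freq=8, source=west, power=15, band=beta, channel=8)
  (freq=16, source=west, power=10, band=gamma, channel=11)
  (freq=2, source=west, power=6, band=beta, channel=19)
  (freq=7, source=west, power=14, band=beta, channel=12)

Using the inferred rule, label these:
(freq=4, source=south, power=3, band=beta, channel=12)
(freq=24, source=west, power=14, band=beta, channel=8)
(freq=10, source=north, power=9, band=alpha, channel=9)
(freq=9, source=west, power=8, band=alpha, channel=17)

Positive, Negative, Positive, Negative

The classifier is using: source is not west.
Positive: (freq=4, source=south, power=3, band=beta, channel=12), since source is south.
Negative: (freq=24, source=west, power=14, band=beta, channel=8), since source is west.
Positive: (freq=10, source=north, power=9, band=alpha, channel=9), since source is north.
Negative: (freq=9, source=west, power=8, band=alpha, channel=17), since source is west.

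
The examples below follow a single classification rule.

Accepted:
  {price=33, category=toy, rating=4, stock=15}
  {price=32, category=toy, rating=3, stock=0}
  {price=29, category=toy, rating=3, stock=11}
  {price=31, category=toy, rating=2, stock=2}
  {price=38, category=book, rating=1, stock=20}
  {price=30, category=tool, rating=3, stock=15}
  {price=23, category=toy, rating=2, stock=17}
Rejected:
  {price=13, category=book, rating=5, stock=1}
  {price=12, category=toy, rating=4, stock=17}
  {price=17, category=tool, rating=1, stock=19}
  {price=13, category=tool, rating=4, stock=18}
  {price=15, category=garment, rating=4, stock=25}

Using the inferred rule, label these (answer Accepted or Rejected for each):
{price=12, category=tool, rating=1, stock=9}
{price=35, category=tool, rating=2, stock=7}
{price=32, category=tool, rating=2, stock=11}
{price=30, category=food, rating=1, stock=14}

Rejected, Accepted, Accepted, Accepted

One predicate separates the groups cleanly: price ≥ 23.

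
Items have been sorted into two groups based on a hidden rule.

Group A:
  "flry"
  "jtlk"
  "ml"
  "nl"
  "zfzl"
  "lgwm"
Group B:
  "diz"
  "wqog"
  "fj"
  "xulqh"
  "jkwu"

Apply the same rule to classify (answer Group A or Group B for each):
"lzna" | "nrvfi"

All 'Group A' examples share one property — even length AND contains 'l' — and every 'Group B' example lacks it.
"lzna": Group A (length 4, has 'l'). "nrvfi": Group B (length 5, no 'l').

Group A, Group B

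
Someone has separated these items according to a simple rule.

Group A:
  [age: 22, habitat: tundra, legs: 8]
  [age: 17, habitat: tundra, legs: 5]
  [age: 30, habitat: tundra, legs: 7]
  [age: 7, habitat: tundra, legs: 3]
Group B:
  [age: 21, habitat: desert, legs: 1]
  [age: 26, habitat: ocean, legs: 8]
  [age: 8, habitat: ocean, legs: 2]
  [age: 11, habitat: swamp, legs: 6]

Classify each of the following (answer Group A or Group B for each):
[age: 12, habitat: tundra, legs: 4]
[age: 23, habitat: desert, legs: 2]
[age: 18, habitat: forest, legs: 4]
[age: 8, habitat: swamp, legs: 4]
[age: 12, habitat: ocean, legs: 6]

Group A, Group B, Group B, Group B, Group B

Checking candidate rules against both groups, what survives is: habitat is tundra.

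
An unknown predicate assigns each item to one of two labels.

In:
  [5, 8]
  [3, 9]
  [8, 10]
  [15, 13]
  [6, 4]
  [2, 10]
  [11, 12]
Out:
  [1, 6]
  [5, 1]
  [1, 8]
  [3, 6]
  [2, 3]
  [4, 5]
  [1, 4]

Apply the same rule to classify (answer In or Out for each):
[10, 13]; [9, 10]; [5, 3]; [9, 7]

Every 'In' example satisfies: sum ≥ 10. None of the 'Out' examples do.
[10, 13]: In (10+13 = 23). [9, 10]: In (9+10 = 19). [5, 3]: Out (5+3 = 8). [9, 7]: In (9+7 = 16).

In, In, Out, In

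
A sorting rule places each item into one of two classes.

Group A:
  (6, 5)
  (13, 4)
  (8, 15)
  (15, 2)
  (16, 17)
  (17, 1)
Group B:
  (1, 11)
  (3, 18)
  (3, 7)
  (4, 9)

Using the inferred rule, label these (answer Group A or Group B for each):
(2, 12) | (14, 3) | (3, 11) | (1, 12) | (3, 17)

Group B, Group A, Group B, Group B, Group B

A rule that fits every label: first ≥ 5 — true of each 'Group A' example, false of each 'Group B' one.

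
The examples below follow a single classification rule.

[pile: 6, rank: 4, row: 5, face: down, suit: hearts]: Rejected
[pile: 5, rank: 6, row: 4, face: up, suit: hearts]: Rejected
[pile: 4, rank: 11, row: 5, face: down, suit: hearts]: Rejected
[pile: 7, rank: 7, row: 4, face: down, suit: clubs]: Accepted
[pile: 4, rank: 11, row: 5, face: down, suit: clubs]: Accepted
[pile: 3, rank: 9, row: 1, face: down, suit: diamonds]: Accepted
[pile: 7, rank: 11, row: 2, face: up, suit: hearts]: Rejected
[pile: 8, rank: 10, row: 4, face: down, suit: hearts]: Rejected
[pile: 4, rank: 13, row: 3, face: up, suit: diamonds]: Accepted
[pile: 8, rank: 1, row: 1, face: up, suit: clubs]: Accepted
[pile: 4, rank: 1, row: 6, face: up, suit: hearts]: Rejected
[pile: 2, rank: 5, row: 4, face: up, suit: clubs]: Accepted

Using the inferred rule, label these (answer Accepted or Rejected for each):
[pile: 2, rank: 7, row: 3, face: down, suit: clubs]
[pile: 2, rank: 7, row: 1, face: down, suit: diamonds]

Accepted, Accepted

The rule appears to be: suit is not hearts.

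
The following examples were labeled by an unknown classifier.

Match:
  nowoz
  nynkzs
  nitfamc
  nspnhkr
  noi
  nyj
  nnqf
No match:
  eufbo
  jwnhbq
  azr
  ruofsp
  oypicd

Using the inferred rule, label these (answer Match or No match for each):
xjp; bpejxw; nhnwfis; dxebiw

The common property of the 'Match' items is: starts with 'n'. No 'No match' item has it.
xjp: starts with 'x', does not pass → No match. bpejxw: starts with 'b', does not pass → No match. nhnwfis: starts with 'n', checks out → Match. dxebiw: starts with 'd', does not pass → No match.

No match, No match, Match, No match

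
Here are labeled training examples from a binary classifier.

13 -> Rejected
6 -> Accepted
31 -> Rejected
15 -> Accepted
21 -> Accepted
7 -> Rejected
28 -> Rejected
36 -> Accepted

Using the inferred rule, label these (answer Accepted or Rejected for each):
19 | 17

Rejected, Rejected

'Accepted' ⟺ multiple of 3.
19: 19 = 3·6 + 1, fails the rule → Rejected. 17: 17 = 3·5 + 2, fails the rule → Rejected.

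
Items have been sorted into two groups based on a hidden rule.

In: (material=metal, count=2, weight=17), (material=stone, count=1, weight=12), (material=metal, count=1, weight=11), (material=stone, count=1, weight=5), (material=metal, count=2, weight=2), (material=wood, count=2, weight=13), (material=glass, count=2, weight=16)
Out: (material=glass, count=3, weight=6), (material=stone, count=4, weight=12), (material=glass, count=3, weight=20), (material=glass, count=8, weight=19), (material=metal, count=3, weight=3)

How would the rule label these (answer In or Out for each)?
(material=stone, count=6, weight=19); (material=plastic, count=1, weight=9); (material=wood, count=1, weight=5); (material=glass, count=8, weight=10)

Out, In, In, Out

The pattern is that an item is 'In' exactly when: count ≤ 2.
(material=stone, count=6, weight=19): count = 6, lacks this property → Out.
(material=plastic, count=1, weight=9): count = 1, satisfies this → In.
(material=wood, count=1, weight=5): count = 1, satisfies this → In.
(material=glass, count=8, weight=10): count = 8, lacks this property → Out.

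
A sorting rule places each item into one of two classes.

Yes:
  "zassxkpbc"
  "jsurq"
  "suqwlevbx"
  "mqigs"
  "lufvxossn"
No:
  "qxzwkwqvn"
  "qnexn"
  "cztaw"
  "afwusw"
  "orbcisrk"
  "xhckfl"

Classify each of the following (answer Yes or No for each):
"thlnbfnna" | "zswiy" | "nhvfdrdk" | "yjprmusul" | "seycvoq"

No, Yes, No, Yes, Yes

The pattern is that an item is 'Yes' exactly when: odd length AND contains 's'.
"thlnbfnna" — length 9, no 's', hence No. "zswiy" — length 5, has 's', hence Yes. "nhvfdrdk" — length 8, no 's', hence No. "yjprmusul" — length 9, has 's', hence Yes. "seycvoq" — length 7, has 's', hence Yes.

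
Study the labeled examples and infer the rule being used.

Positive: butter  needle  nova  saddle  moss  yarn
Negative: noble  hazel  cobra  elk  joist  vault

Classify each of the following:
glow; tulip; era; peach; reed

Positive, Negative, Negative, Negative, Positive

The distinguishing property — even length — holds for all the 'Positive' cases and none of the 'Negative' cases.
glow — length 4, hence Positive.
tulip — length 5, hence Negative.
era — length 3, hence Negative.
peach — length 5, hence Negative.
reed — length 4, hence Positive.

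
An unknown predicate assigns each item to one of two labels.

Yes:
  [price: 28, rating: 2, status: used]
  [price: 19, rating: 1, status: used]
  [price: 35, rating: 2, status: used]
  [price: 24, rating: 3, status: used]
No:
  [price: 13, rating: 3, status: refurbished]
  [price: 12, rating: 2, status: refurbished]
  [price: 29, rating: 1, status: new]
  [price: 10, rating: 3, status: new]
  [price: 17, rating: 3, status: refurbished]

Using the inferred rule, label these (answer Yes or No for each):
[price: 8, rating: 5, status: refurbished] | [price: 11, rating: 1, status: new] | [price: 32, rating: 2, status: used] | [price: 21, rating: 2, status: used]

No, No, Yes, Yes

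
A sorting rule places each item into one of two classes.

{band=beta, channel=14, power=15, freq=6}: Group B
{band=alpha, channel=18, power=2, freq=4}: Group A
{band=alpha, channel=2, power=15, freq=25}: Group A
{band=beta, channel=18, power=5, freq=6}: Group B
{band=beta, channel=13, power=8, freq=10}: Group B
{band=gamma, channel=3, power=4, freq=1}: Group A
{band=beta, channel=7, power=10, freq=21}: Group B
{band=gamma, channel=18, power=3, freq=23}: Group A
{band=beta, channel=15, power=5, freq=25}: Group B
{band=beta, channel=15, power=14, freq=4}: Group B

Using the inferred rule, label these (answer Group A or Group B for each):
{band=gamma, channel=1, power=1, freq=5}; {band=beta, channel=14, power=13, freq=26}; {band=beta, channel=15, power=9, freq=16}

Group A, Group B, Group B

One predicate separates the groups cleanly: band is not beta.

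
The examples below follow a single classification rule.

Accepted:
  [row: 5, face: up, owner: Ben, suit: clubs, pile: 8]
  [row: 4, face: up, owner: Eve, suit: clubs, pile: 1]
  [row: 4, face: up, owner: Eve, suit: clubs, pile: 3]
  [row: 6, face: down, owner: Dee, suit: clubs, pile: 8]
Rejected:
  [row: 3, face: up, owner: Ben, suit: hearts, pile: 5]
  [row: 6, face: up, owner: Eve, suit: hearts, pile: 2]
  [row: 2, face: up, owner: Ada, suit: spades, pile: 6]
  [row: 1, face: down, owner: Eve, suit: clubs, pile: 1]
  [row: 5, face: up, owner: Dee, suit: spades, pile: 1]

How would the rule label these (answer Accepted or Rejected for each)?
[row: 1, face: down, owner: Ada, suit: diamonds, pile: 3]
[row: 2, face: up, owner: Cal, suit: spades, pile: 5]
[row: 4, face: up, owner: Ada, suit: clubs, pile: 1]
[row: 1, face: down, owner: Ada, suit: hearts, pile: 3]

'Accepted' ⟺ suit is clubs AND row ≥ 2.
Rejected: [row: 1, face: down, owner: Ada, suit: diamonds, pile: 3], since suit is diamonds, row = 1.
Rejected: [row: 2, face: up, owner: Cal, suit: spades, pile: 5], since suit is spades, row = 2.
Accepted: [row: 4, face: up, owner: Ada, suit: clubs, pile: 1], since suit is clubs, row = 4.
Rejected: [row: 1, face: down, owner: Ada, suit: hearts, pile: 3], since suit is hearts, row = 1.

Rejected, Rejected, Accepted, Rejected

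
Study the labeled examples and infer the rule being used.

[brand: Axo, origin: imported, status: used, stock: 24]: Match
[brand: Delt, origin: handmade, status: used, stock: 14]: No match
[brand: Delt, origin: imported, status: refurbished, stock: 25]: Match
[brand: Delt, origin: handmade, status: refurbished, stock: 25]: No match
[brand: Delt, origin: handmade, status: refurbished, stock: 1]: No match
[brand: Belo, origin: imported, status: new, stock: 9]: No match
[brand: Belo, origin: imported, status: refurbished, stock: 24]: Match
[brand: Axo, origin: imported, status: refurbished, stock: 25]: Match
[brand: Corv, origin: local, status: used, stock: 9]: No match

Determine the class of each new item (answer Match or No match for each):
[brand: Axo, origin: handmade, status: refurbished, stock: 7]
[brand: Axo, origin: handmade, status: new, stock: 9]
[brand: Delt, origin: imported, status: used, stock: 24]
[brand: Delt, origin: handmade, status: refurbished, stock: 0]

No match, No match, Match, No match

The simplest hypothesis consistent with all the labels is: origin is imported AND stock ≥ 14.
[brand: Axo, origin: handmade, status: refurbished, stock: 7]: No match (origin is handmade, stock = 7).
[brand: Axo, origin: handmade, status: new, stock: 9]: No match (origin is handmade, stock = 9).
[brand: Delt, origin: imported, status: used, stock: 24]: Match (origin is imported, stock = 24).
[brand: Delt, origin: handmade, status: refurbished, stock: 0]: No match (origin is handmade, stock = 0).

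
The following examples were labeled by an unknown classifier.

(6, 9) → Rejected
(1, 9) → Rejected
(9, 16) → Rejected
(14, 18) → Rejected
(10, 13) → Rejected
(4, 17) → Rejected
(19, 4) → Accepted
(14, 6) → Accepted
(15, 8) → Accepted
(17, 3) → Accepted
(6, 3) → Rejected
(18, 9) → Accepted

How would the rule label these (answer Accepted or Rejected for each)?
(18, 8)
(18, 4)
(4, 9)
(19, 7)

Accepted, Accepted, Rejected, Accepted

Every 'Accepted' example satisfies: first > second AND sum ≥ 10. None of the 'Rejected' examples do.
(18, 8): 18 > 8, 18+8 = 26, matches → Accepted.
(18, 4): 18 > 4, 18+4 = 22, matches → Accepted.
(4, 9): 4 < 9, 4+9 = 13, lacks this property → Rejected.
(19, 7): 19 > 7, 19+7 = 26, matches → Accepted.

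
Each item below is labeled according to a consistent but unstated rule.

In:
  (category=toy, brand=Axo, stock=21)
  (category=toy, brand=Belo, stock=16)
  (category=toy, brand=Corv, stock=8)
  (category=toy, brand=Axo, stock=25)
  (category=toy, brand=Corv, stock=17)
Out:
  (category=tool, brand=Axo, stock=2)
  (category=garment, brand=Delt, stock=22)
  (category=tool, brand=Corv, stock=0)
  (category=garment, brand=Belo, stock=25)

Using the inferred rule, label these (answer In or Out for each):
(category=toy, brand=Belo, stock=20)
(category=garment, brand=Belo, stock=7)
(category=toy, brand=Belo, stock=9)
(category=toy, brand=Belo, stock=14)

In, Out, In, In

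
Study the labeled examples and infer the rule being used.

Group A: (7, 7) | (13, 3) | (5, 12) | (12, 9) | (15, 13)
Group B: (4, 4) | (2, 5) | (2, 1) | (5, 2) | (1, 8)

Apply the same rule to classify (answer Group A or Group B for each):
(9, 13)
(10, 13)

Rule: sum ≥ 14. This holds for each 'Group A' example and fails for each 'Group B' one.
(9, 13): Group A (9+13 = 22). (10, 13): Group A (10+13 = 23).

Group A, Group A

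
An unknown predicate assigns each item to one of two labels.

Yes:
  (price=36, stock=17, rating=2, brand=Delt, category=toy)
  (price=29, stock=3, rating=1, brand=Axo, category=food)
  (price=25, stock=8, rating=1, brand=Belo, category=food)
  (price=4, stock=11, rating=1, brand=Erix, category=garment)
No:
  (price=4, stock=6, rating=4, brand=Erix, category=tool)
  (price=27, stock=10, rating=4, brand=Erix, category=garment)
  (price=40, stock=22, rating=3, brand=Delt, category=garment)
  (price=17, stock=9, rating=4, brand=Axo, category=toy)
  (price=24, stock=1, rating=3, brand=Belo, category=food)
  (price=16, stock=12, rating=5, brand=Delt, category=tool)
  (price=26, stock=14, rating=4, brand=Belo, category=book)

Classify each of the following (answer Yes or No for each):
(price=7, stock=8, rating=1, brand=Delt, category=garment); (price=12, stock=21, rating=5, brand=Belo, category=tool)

Yes, No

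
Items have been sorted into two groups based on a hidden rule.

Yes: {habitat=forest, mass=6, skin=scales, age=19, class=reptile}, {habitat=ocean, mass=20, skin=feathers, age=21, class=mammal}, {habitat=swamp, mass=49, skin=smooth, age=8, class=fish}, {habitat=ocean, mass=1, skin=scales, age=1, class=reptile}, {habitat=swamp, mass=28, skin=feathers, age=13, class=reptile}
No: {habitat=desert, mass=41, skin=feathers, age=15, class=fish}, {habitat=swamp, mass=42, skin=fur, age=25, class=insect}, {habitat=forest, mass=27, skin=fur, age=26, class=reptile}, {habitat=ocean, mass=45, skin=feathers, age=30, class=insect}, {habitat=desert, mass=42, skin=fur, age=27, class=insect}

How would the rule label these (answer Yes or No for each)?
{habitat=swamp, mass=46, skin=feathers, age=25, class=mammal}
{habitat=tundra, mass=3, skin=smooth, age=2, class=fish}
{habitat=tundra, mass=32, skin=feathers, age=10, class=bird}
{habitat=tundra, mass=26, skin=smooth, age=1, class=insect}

Every 'Yes' example satisfies: age ≠ 15 AND age ≤ 21. None of the 'No' examples do.
{habitat=swamp, mass=46, skin=feathers, age=25, class=mammal} — age = 25, hence No. {habitat=tundra, mass=3, skin=smooth, age=2, class=fish} — age = 2, hence Yes. {habitat=tundra, mass=32, skin=feathers, age=10, class=bird} — age = 10, hence Yes. {habitat=tundra, mass=26, skin=smooth, age=1, class=insect} — age = 1, hence Yes.

No, Yes, Yes, Yes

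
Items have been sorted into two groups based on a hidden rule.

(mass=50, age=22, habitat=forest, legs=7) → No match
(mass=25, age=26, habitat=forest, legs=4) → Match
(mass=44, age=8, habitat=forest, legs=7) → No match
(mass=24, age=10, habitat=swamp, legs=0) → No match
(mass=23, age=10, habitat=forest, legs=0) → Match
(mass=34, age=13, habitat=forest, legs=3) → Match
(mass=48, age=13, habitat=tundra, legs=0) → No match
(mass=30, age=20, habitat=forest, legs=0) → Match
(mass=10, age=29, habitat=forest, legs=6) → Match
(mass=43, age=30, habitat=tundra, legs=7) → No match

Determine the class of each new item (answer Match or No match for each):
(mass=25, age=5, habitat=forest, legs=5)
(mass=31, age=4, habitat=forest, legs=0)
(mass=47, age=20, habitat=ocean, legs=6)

The common property of the 'Match' items is: habitat is forest AND legs ≤ 6. No 'No match' item has it.
(mass=25, age=5, habitat=forest, legs=5): habitat is forest, legs = 5, matches → Match. (mass=31, age=4, habitat=forest, legs=0): habitat is forest, legs = 0, matches → Match. (mass=47, age=20, habitat=ocean, legs=6): habitat is ocean, legs = 6, does not fit → No match.

Match, Match, No match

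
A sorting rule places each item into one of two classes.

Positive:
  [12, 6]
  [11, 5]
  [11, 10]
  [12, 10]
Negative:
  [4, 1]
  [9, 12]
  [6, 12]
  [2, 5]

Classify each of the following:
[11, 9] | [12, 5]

The common property of the 'Positive' items is: first ≥ 10. No 'Negative' item has it.
[11, 9] — first 11, hence Positive. [12, 5] — first 12, hence Positive.

Positive, Positive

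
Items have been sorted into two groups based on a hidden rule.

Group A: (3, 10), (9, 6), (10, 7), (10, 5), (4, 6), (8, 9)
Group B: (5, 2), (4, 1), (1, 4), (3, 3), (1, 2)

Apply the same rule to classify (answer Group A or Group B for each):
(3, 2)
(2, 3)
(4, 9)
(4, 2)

Group B, Group B, Group A, Group B

The distinguishing property — sum ≥ 10 — holds for all the 'Group A' cases and none of the 'Group B' cases.
(3, 2) → 3+2 = 5 → Group B. (2, 3) → 2+3 = 5 → Group B. (4, 9) → 4+9 = 13 → Group A. (4, 2) → 4+2 = 6 → Group B.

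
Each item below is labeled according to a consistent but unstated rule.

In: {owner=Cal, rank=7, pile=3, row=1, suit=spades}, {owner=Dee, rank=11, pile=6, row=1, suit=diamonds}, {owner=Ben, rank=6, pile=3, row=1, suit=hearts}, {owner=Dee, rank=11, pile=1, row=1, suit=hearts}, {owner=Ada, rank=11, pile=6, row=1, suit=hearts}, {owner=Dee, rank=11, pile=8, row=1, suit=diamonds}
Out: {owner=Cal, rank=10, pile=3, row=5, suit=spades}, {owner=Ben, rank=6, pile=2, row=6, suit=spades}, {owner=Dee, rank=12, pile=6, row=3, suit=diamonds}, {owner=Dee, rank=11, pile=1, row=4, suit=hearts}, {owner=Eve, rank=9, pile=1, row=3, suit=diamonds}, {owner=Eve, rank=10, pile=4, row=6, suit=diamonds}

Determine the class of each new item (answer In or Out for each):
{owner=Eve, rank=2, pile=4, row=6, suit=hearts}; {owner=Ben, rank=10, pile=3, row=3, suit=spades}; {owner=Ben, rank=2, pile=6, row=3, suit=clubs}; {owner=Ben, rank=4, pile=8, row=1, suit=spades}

Out, Out, Out, In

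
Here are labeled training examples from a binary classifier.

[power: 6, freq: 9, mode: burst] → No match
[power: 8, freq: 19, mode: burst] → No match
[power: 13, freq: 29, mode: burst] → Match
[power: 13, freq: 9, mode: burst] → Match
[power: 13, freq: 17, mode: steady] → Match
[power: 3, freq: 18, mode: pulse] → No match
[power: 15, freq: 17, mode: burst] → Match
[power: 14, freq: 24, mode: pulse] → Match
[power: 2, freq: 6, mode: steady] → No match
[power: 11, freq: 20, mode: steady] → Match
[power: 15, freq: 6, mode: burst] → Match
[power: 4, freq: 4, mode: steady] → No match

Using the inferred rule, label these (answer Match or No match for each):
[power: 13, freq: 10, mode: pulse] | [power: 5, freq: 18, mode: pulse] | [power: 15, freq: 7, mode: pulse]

Match, No match, Match

The simplest hypothesis consistent with all the labels is: power ≥ 11.
[power: 13, freq: 10, mode: pulse]: Match (power = 13). [power: 5, freq: 18, mode: pulse]: No match (power = 5). [power: 15, freq: 7, mode: pulse]: Match (power = 15).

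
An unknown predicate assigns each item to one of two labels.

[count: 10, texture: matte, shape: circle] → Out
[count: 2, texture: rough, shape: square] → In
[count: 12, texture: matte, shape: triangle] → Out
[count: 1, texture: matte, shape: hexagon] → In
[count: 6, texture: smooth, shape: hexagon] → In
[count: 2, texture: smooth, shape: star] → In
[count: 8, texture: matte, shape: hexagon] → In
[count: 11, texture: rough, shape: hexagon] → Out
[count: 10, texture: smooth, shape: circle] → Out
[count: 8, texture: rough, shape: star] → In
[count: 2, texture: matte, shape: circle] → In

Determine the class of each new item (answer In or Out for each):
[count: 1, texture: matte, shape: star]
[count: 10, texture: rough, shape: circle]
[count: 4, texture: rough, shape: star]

The simplest hypothesis consistent with all the labels is: count ≤ 8.

In, Out, In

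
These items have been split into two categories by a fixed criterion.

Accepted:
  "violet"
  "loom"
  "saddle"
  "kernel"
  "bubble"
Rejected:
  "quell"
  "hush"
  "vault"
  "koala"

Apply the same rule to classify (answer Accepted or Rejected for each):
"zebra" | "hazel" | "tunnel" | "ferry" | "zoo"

'Accepted' ⟺ even length AND contains 'l'.
"zebra" → length 5, no 'l' → Rejected.
"hazel" → length 5, has 'l' → Rejected.
"tunnel" → length 6, has 'l' → Accepted.
"ferry" → length 5, no 'l' → Rejected.
"zoo" → length 3, no 'l' → Rejected.

Rejected, Rejected, Accepted, Rejected, Rejected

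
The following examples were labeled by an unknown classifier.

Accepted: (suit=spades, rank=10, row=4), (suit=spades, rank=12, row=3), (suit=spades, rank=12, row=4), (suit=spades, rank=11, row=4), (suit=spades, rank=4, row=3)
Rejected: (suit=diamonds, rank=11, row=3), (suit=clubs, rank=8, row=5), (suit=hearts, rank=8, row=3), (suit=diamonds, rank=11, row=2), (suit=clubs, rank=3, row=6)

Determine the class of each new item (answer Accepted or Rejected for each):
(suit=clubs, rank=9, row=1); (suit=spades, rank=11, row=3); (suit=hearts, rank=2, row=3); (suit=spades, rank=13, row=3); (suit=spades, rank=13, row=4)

The simplest hypothesis consistent with all the labels is: suit is spades.
(suit=clubs, rank=9, row=1): suit is clubs, fails this test → Rejected.
(suit=spades, rank=11, row=3): suit is spades, fits → Accepted.
(suit=hearts, rank=2, row=3): suit is hearts, fails this test → Rejected.
(suit=spades, rank=13, row=3): suit is spades, fits → Accepted.
(suit=spades, rank=13, row=4): suit is spades, fits → Accepted.

Rejected, Accepted, Rejected, Accepted, Accepted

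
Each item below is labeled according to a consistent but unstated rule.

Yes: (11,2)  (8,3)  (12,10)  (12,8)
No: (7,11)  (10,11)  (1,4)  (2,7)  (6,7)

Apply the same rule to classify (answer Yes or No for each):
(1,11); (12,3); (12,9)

'Yes' ⟺ first > second.
(1,11): No (1 < 11).
(12,3): Yes (12 > 3).
(12,9): Yes (12 > 9).

No, Yes, Yes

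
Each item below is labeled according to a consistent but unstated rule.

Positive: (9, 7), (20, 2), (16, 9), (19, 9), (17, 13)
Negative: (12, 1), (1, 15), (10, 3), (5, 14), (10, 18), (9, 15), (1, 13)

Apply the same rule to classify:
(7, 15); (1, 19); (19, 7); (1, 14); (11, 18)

The distinguishing property — first > second AND sum ≥ 14 — holds for all the 'Positive' cases and none of the 'Negative' cases.
(7, 15) — 7 < 15, 7+15 = 22, hence Negative.
(1, 19) — 1 < 19, 1+19 = 20, hence Negative.
(19, 7) — 19 > 7, 19+7 = 26, hence Positive.
(1, 14) — 1 < 14, 1+14 = 15, hence Negative.
(11, 18) — 11 < 18, 11+18 = 29, hence Negative.

Negative, Negative, Positive, Negative, Negative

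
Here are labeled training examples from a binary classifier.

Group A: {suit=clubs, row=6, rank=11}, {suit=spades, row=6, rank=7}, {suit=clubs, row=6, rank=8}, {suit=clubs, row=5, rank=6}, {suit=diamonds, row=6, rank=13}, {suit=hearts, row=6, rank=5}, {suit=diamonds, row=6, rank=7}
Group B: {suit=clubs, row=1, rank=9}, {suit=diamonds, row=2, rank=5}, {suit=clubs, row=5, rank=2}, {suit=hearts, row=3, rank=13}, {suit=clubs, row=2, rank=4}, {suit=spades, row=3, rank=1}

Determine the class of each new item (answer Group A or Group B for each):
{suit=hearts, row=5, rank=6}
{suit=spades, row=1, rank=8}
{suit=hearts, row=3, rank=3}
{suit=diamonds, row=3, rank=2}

Group A, Group B, Group B, Group B

The distinguishing property — rank ≥ 4 AND row ≥ 5 — holds for all the 'Group A' cases and none of the 'Group B' cases.
{suit=hearts, row=5, rank=6} — rank = 6, row = 5, hence Group A. {suit=spades, row=1, rank=8} — rank = 8, row = 1, hence Group B. {suit=hearts, row=3, rank=3} — rank = 3, row = 3, hence Group B. {suit=diamonds, row=3, rank=2} — rank = 2, row = 3, hence Group B.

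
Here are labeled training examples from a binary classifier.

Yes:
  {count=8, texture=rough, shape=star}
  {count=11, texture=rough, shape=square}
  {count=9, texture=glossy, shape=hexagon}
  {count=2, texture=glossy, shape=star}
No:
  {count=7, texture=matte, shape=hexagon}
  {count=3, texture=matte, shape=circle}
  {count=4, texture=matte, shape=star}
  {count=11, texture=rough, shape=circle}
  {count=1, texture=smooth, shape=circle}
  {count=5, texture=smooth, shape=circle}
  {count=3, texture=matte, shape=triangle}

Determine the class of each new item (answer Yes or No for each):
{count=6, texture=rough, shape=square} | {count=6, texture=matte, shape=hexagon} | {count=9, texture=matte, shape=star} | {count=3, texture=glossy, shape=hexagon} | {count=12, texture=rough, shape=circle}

Yes, No, No, Yes, No

One predicate separates the groups cleanly: texture is not matte AND shape is not circle.
{count=6, texture=rough, shape=square} — texture is rough, shape is square, hence Yes. {count=6, texture=matte, shape=hexagon} — texture is matte, shape is hexagon, hence No. {count=9, texture=matte, shape=star} — texture is matte, shape is star, hence No. {count=3, texture=glossy, shape=hexagon} — texture is glossy, shape is hexagon, hence Yes. {count=12, texture=rough, shape=circle} — texture is rough, shape is circle, hence No.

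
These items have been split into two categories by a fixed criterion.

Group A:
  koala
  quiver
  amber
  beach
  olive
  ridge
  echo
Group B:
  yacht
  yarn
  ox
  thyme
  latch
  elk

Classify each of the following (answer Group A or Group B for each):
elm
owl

Group B, Group B

The distinguishing property — has ≥ 2 vowels — holds for all the 'Group A' cases and none of the 'Group B' cases.
elm — 1 vowel, hence Group B. owl — 1 vowel, hence Group B.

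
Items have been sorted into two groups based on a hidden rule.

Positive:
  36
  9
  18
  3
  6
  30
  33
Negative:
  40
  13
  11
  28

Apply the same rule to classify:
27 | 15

Positive, Positive

One predicate separates the groups cleanly: multiple of 3.
27: 27 = 3·9, passes → Positive. 15: 15 = 3·5, passes → Positive.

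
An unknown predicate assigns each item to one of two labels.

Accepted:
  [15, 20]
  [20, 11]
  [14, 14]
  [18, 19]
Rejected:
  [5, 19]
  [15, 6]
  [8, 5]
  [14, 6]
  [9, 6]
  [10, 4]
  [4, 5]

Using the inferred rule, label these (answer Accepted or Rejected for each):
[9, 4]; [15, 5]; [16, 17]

One predicate separates the groups cleanly: sum ≥ 28.
[9, 4] → 9+4 = 13 → Rejected.
[15, 5] → 15+5 = 20 → Rejected.
[16, 17] → 16+17 = 33 → Accepted.

Rejected, Rejected, Accepted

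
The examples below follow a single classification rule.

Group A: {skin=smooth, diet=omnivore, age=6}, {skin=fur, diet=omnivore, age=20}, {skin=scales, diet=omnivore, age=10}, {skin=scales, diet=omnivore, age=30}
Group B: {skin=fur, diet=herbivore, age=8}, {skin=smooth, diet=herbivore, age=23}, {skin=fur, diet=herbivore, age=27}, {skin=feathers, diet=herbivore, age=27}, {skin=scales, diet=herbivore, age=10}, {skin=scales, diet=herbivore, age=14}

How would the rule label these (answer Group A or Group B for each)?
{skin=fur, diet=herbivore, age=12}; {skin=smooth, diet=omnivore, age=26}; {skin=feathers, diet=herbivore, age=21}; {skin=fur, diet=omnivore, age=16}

The rule appears to be: diet is omnivore.
{skin=fur, diet=herbivore, age=12} — diet is herbivore, hence Group B. {skin=smooth, diet=omnivore, age=26} — diet is omnivore, hence Group A. {skin=feathers, diet=herbivore, age=21} — diet is herbivore, hence Group B. {skin=fur, diet=omnivore, age=16} — diet is omnivore, hence Group A.

Group B, Group A, Group B, Group A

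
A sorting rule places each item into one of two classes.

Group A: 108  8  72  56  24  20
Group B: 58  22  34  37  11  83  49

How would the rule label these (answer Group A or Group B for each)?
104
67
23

Group A, Group B, Group B

A rule that fits every label: multiple of 4 — true of each 'Group A' example, false of each 'Group B' one.
104: Group A (104 = 4·26).
67: Group B (67 = 4·16 + 3).
23: Group B (23 = 4·5 + 3).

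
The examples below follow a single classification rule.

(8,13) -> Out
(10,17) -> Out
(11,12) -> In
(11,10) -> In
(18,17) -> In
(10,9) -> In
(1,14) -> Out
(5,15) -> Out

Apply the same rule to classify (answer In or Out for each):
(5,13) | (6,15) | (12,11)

The distinguishing property — |first − second| ≤ 1 — holds for all the 'In' cases and none of the 'Out' cases.
(5,13) → |5−13| = 8 → Out.
(6,15) → |6−15| = 9 → Out.
(12,11) → |12−11| = 1 → In.

Out, Out, In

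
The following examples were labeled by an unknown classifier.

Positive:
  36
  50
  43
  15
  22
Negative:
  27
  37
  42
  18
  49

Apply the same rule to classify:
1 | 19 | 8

Positive, Negative, Positive

Checking candidate rules against both groups, what survives is: ≡ 1 (mod 7).
1 → 1 mod 7 = 1 → Positive. 19 → 19 mod 7 = 5 → Negative. 8 → 8 mod 7 = 1 → Positive.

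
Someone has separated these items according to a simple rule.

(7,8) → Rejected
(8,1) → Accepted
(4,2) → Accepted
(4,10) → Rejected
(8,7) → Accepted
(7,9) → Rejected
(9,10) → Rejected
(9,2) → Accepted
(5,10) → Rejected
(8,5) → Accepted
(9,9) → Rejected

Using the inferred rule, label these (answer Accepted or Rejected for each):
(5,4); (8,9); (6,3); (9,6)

Accepted, Rejected, Accepted, Accepted

One predicate separates the groups cleanly: first > second.
(5,4) — 5 > 4, hence Accepted.
(8,9) — 8 < 9, hence Rejected.
(6,3) — 6 > 3, hence Accepted.
(9,6) — 9 > 6, hence Accepted.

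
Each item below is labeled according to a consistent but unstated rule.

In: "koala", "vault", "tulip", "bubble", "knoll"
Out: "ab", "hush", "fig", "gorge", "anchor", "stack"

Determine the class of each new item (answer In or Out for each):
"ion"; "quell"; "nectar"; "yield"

Out, In, Out, In

The pattern is that an item is 'In' exactly when: contains 'l'.
"ion" — no 'l', hence Out. "quell" — has 'l', hence In. "nectar" — no 'l', hence Out. "yield" — has 'l', hence In.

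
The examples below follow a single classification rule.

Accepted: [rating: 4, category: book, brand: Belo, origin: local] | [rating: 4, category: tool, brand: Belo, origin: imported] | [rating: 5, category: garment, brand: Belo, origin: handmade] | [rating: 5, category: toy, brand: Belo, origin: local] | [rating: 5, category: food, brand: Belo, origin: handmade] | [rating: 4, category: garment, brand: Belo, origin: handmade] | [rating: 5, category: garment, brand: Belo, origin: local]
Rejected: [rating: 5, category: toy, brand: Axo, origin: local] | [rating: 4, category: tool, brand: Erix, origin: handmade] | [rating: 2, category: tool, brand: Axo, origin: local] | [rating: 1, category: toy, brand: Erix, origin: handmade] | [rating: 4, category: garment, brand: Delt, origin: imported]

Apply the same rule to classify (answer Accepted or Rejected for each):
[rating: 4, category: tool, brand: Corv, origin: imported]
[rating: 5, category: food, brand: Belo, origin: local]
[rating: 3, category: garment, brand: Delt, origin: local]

The pattern is that an item is 'Accepted' exactly when: brand is Belo.
[rating: 4, category: tool, brand: Corv, origin: imported]: brand is Corv — fails the rule, so Rejected.
[rating: 5, category: food, brand: Belo, origin: local]: brand is Belo — passes, so Accepted.
[rating: 3, category: garment, brand: Delt, origin: local]: brand is Delt — fails the rule, so Rejected.

Rejected, Accepted, Rejected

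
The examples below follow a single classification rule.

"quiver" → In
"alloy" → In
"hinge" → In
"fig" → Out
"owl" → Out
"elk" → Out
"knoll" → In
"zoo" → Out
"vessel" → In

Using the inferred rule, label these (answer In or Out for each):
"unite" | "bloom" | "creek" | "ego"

The simplest hypothesis consistent with all the labels is: length ≥ 5.
"unite": In (length 5). "bloom": In (length 5). "creek": In (length 5). "ego": Out (length 3).

In, In, In, Out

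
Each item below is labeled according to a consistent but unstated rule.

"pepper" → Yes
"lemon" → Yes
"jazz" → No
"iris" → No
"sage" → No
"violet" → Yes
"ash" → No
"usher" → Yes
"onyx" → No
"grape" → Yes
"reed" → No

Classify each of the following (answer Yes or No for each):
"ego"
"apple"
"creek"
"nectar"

'Yes' ⟺ length ≥ 5.

No, Yes, Yes, Yes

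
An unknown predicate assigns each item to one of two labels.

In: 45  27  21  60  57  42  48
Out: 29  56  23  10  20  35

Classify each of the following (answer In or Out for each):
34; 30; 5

Out, In, Out

Every 'In' example satisfies: multiple of 3. None of the 'Out' examples do.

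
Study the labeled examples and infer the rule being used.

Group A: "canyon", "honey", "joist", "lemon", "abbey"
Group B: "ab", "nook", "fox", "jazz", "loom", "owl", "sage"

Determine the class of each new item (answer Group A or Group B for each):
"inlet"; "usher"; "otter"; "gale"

Group A, Group A, Group A, Group B

One predicate separates the groups cleanly: length ≥ 5.
"inlet" — length 5, hence Group A.
"usher" — length 5, hence Group A.
"otter" — length 5, hence Group A.
"gale" — length 4, hence Group B.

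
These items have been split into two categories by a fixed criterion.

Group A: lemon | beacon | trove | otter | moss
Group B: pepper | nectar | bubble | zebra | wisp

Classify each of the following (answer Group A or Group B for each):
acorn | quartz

The classifier is using: contains 'o'.
acorn: has 'o' — fits, so Group A. quartz: no 'o' — does not satisfy this, so Group B.

Group A, Group B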